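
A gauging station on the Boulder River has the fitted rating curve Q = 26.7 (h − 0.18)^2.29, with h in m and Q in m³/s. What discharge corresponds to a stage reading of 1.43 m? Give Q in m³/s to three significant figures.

44.5 m³/s

Q = 26.7 × (1.43 − 0.18)^2.29 = 26.7 × 1.25^2.29 = 44.51 m³/s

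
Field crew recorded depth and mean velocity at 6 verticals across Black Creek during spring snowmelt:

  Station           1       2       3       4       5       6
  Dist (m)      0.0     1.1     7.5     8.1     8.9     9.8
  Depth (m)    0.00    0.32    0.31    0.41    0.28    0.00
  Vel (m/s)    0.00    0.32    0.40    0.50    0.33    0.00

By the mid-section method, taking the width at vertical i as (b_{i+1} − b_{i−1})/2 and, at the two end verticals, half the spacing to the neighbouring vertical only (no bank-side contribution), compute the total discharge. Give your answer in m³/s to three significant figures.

1.04 m³/s

w_2 = (7.5 − 0.0)/2 = 3.75 m; q_2 = 0.32 × 0.32 × 3.75 = 0.3840 m³/s
w_3 = (8.1 − 1.1)/2 = 3.5 m; q_3 = 0.40 × 0.31 × 3.5 = 0.4340 m³/s
w_4 = (8.9 − 7.5)/2 = 0.7 m; q_4 = 0.50 × 0.41 × 0.7 = 0.1435 m³/s
w_5 = (9.8 − 8.1)/2 = 0.85 m; q_5 = 0.33 × 0.28 × 0.85 = 0.07854 m³/s
Stations 1, 6 contribute zero (depth or velocity is 0).
Q = Σ qᵢ = 1.040 m³/s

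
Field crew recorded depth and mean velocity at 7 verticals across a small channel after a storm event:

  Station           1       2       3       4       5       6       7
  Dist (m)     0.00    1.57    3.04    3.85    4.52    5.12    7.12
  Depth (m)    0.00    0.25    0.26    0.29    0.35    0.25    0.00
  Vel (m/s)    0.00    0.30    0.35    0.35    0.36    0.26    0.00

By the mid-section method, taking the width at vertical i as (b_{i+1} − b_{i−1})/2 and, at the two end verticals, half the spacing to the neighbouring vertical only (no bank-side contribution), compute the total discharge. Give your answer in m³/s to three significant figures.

0.457 m³/s

w_2 = (3.04 − 0.00)/2 = 1.52 m; q_2 = 0.30 × 0.25 × 1.52 = 0.1140 m³/s
w_3 = (3.85 − 1.57)/2 = 1.14 m; q_3 = 0.35 × 0.26 × 1.14 = 0.1037 m³/s
w_4 = (4.52 − 3.04)/2 = 0.74 m; q_4 = 0.35 × 0.29 × 0.74 = 0.07511 m³/s
w_5 = (5.12 − 3.85)/2 = 0.635 m; q_5 = 0.36 × 0.35 × 0.635 = 0.08001 m³/s
w_6 = (7.12 − 4.52)/2 = 1.3 m; q_6 = 0.26 × 0.25 × 1.3 = 0.08450 m³/s
Stations 1, 7 contribute zero (depth or velocity is 0).
Q = Σ qᵢ = 0.4574 m³/s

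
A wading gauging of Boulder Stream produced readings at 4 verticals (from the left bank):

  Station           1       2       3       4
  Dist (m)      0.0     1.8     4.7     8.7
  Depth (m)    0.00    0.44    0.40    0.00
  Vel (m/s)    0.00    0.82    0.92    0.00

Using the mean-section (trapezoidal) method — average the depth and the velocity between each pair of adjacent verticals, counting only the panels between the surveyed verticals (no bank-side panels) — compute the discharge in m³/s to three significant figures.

1.59 m³/s

Panel 1-2: Δb = 1.8 m, d̄ = (0.00+0.44)/2 = 0.22, v̄ = (0.00+0.82)/2 = 0.41 → q = 1.8×0.22×0.41 = 0.1624 m³/s
Panel 2-3: Δb = 2.9 m, d̄ = (0.44+0.40)/2 = 0.42, v̄ = (0.82+0.92)/2 = 0.87 → q = 2.9×0.42×0.87 = 1.060 m³/s
Panel 3-4: Δb = 4 m, d̄ = (0.40+0.00)/2 = 0.2, v̄ = (0.92+0.00)/2 = 0.46 → q = 4×0.2×0.46 = 0.3680 m³/s
Q = Σ q = 1.590 m³/s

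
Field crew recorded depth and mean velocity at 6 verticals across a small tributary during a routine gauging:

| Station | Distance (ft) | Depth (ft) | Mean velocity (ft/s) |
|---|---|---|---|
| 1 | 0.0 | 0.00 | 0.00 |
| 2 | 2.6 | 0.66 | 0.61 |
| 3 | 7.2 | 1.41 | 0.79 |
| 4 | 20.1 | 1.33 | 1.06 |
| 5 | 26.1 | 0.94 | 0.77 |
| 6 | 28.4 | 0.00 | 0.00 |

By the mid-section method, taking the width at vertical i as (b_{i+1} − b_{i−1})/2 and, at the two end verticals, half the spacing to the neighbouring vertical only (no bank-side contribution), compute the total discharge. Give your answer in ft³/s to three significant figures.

w_2 = (7.2 − 0.0)/2 = 3.6 ft; q_2 = 0.61 × 0.66 × 3.6 = 1.449 ft³/s
w_3 = (20.1 − 2.6)/2 = 8.75 ft; q_3 = 0.79 × 1.41 × 8.75 = 9.747 ft³/s
w_4 = (26.1 − 7.2)/2 = 9.45 ft; q_4 = 1.06 × 1.33 × 9.45 = 13.32 ft³/s
w_5 = (28.4 − 20.1)/2 = 4.15 ft; q_5 = 0.77 × 0.94 × 4.15 = 3.004 ft³/s
Stations 1, 6 contribute zero (depth or velocity is 0).
Q = Σ qᵢ = 27.52 ft³/s

27.5 ft³/s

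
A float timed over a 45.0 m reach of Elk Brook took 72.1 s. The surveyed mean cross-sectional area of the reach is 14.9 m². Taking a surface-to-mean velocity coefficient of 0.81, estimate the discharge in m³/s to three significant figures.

v_surface = L / t̄ = 45.0 / 72.1 = 0.6241 m/s
v_mean = 0.81 × 0.6241 = 0.5055 m/s
Q = A × v_mean = 14.9 × 0.5055 = 7.533 m³/s

7.53 m³/s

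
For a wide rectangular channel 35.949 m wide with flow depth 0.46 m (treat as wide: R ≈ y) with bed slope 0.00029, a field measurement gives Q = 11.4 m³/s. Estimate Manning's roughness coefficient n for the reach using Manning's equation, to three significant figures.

0.0147

A = b·y = 35.949 × 0.46 = 16.54 m²
Wide channel: R ≈ y = 0.46 m
n = (1/Q)·A·R^(2/3)·S^(1/2) = (1/11.4) × 16.54 × 0.5959 × 0.01703 = 0.01472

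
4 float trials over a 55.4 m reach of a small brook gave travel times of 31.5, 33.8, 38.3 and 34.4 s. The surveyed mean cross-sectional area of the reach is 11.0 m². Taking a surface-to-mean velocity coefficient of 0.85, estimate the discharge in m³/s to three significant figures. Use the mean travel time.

t̄ = (31.5 + 33.8 + 38.3 + 34.4) / 4 = 34.5 s
v_surface = L / t̄ = 55.4 / 34.5 = 1.606 m/s
v_mean = 0.85 × 1.606 = 1.365 m/s
Q = A × v_mean = 11.0 × 1.365 = 15.01 m³/s

15.0 m³/s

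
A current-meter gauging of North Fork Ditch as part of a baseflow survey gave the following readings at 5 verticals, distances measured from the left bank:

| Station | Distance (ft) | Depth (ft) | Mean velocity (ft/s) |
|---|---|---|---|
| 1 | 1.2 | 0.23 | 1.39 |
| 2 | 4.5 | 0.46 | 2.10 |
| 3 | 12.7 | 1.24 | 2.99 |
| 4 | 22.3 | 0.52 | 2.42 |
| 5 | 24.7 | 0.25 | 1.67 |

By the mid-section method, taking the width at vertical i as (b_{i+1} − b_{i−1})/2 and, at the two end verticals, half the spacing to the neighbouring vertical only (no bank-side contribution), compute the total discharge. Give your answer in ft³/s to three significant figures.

47.1 ft³/s

w_1 = (4.5 − 1.2)/2 = 1.65 ft; q_1 = 1.39 × 0.23 × 1.65 = 0.5275 ft³/s
w_2 = (12.7 − 1.2)/2 = 5.75 ft; q_2 = 2.10 × 0.46 × 5.75 = 5.555 ft³/s
w_3 = (22.3 − 4.5)/2 = 8.9 ft; q_3 = 2.99 × 1.24 × 8.9 = 33.00 ft³/s
w_4 = (24.7 − 12.7)/2 = 6 ft; q_4 = 2.42 × 0.52 × 6 = 7.550 ft³/s
w_5 = (24.7 − 22.3)/2 = 1.2 ft; q_5 = 1.67 × 0.25 × 1.2 = 0.5010 ft³/s
Q = Σ qᵢ = 47.13 ft³/s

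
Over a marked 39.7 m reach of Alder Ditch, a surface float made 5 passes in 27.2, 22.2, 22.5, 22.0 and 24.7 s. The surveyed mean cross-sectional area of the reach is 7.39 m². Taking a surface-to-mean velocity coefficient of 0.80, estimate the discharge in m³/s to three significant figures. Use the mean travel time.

9.89 m³/s

t̄ = (27.2 + 22.2 + 22.5 + 22.0 + 24.7) / 5 = 23.72 s
v_surface = L / t̄ = 39.7 / 23.72 = 1.674 m/s
v_mean = 0.80 × 1.674 = 1.339 m/s
Q = A × v_mean = 7.39 × 1.339 = 9.895 m³/s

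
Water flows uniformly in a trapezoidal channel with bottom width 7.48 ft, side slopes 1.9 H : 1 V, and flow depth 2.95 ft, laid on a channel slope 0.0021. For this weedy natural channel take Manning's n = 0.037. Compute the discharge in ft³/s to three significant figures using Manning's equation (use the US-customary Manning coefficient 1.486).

A = (b + z·y)·y = (7.48 + 1.9×2.95)×2.95 = 38.60 ft²
P = b + 2y√(1+z²) = 7.48 + 2×2.95×√(1+1.9²) = 20.15 ft
R = A/P = 38.60/20.15 = 1.916 ft
Q = (1.486/n)·A·R^(2/3)·S^(1/2) = (1.486/0.037) × 38.60 × 1.916^(2/3) × 0.0021^(1/2) = 109.6 ft³/s

110 ft³/s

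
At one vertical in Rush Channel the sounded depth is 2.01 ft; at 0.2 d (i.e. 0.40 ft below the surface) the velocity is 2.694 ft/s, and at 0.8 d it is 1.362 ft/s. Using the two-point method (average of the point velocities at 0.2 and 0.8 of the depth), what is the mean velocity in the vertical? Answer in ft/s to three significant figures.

2.03 ft/s

v̄ = (2.694 + 1.362) / 2 = 2.028 ft/s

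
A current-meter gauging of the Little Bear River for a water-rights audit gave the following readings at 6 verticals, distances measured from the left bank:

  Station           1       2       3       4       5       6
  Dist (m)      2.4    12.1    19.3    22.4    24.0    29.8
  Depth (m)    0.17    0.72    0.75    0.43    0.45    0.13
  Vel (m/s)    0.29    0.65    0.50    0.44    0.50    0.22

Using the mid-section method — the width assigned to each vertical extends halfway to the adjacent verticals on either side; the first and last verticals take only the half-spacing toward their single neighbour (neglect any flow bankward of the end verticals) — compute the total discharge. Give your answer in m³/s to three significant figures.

w_1 = (12.1 − 2.4)/2 = 4.85 m; q_1 = 0.29 × 0.17 × 4.85 = 0.2391 m³/s
w_2 = (19.3 − 2.4)/2 = 8.45 m; q_2 = 0.65 × 0.72 × 8.45 = 3.955 m³/s
w_3 = (22.4 − 12.1)/2 = 5.15 m; q_3 = 0.50 × 0.75 × 5.15 = 1.931 m³/s
w_4 = (24.0 − 19.3)/2 = 2.35 m; q_4 = 0.44 × 0.43 × 2.35 = 0.4446 m³/s
w_5 = (29.8 − 22.4)/2 = 3.7 m; q_5 = 0.50 × 0.45 × 3.7 = 0.8325 m³/s
w_6 = (29.8 − 24.0)/2 = 2.9 m; q_6 = 0.22 × 0.13 × 2.9 = 0.08294 m³/s
Q = Σ qᵢ = 7.485 m³/s

7.49 m³/s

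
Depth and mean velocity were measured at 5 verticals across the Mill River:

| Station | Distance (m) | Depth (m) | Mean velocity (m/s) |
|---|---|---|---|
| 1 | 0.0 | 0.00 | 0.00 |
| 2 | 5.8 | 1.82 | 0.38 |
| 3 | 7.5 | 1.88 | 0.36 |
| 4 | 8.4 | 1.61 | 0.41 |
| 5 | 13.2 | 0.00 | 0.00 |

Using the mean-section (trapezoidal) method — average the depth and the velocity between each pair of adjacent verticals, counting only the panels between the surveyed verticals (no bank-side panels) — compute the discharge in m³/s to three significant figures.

Panel 1-2: Δb = 5.8 m, d̄ = (0.00+1.82)/2 = 0.91, v̄ = (0.00+0.38)/2 = 0.19 → q = 5.8×0.91×0.19 = 1.003 m³/s
Panel 2-3: Δb = 1.7 m, d̄ = (1.82+1.88)/2 = 1.85, v̄ = (0.38+0.36)/2 = 0.37 → q = 1.7×1.85×0.37 = 1.164 m³/s
Panel 3-4: Δb = 0.9 m, d̄ = (1.88+1.61)/2 = 1.745, v̄ = (0.36+0.41)/2 = 0.385 → q = 0.9×1.745×0.385 = 0.6046 m³/s
Panel 4-5: Δb = 4.8 m, d̄ = (1.61+0.00)/2 = 0.805, v̄ = (0.41+0.00)/2 = 0.205 → q = 4.8×0.805×0.205 = 0.7921 m³/s
Q = Σ q = 3.563 m³/s

3.56 m³/s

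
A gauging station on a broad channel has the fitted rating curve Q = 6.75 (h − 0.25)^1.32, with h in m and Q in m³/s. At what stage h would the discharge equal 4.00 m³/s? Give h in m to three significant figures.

0.923 m

h − h₀ = (Q/C)^(1/b) = (4.00/6.75)^(1/1.32) = 0.6727 m
h = 0.25 + 0.6727 = 0.9227 m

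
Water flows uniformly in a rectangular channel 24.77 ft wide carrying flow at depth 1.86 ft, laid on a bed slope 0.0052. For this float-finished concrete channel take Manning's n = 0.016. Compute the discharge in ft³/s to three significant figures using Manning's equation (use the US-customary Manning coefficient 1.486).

425 ft³/s

A = b·y = 24.77 × 1.86 = 46.07 ft²
P = b + 2y = 24.77 + 2×1.86 = 28.49 ft
R = A/P = 46.07/28.49 = 1.617 ft
Q = (1.486/n)·A·R^(2/3)·S^(1/2) = (1.486/0.016) × 46.07 × 1.617^(2/3) × 0.0052^(1/2) = 425.1 ft³/s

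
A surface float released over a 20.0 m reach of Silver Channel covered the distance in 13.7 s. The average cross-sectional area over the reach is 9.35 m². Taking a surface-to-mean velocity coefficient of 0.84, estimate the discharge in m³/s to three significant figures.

v_surface = L / t̄ = 20.0 / 13.7 = 1.460 m/s
v_mean = 0.84 × 1.460 = 1.226 m/s
Q = A × v_mean = 9.35 × 1.226 = 11.47 m³/s

11.5 m³/s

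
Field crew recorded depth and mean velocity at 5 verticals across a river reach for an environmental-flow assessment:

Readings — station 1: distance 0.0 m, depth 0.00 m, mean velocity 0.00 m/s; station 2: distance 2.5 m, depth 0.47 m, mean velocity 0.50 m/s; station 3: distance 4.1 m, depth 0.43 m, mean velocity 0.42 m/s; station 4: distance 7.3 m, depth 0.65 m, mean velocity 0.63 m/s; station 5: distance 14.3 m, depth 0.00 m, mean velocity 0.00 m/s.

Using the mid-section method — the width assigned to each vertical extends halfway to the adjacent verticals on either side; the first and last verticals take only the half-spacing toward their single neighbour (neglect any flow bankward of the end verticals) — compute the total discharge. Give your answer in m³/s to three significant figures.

3.00 m³/s

w_2 = (4.1 − 0.0)/2 = 2.05 m; q_2 = 0.50 × 0.47 × 2.05 = 0.4818 m³/s
w_3 = (7.3 − 2.5)/2 = 2.4 m; q_3 = 0.42 × 0.43 × 2.4 = 0.4334 m³/s
w_4 = (14.3 − 4.1)/2 = 5.1 m; q_4 = 0.63 × 0.65 × 5.1 = 2.088 m³/s
Stations 1, 5 contribute zero (depth or velocity is 0).
Q = Σ qᵢ = 3.004 m³/s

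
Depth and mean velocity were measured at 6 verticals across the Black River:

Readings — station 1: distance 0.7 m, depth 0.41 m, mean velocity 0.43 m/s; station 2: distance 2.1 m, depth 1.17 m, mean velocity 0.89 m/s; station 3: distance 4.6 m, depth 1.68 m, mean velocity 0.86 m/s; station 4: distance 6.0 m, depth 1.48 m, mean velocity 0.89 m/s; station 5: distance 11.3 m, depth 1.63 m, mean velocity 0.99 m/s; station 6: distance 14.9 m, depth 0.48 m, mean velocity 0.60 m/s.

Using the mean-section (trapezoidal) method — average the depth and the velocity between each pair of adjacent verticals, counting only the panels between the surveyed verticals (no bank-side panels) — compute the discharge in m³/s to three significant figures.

Panel 1-2: Δb = 1.4 m, d̄ = (0.41+1.17)/2 = 0.79, v̄ = (0.43+0.89)/2 = 0.66 → q = 1.4×0.79×0.66 = 0.7300 m³/s
Panel 2-3: Δb = 2.5 m, d̄ = (1.17+1.68)/2 = 1.425, v̄ = (0.89+0.86)/2 = 0.875 → q = 2.5×1.425×0.875 = 3.117 m³/s
Panel 3-4: Δb = 1.4 m, d̄ = (1.68+1.48)/2 = 1.58, v̄ = (0.86+0.89)/2 = 0.875 → q = 1.4×1.58×0.875 = 1.936 m³/s
Panel 4-5: Δb = 5.3 m, d̄ = (1.48+1.63)/2 = 1.555, v̄ = (0.89+0.99)/2 = 0.94 → q = 5.3×1.555×0.94 = 7.747 m³/s
Panel 5-6: Δb = 3.6 m, d̄ = (1.63+0.48)/2 = 1.055, v̄ = (0.99+0.60)/2 = 0.795 → q = 3.6×1.055×0.795 = 3.019 m³/s
Q = Σ q = 16.55 m³/s

16.5 m³/s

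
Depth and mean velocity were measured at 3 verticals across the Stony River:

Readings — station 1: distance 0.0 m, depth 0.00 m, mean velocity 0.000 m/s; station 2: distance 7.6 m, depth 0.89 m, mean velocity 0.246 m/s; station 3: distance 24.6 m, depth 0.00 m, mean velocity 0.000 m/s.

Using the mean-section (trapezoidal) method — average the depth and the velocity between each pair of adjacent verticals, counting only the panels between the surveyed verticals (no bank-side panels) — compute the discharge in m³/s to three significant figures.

1.35 m³/s

Panel 1-2: Δb = 7.6 m, d̄ = (0.00+0.89)/2 = 0.445, v̄ = (0.000+0.246)/2 = 0.123 → q = 7.6×0.445×0.123 = 0.4160 m³/s
Panel 2-3: Δb = 17 m, d̄ = (0.89+0.00)/2 = 0.445, v̄ = (0.246+0.000)/2 = 0.123 → q = 17×0.445×0.123 = 0.9305 m³/s
Q = Σ q = 1.346 m³/s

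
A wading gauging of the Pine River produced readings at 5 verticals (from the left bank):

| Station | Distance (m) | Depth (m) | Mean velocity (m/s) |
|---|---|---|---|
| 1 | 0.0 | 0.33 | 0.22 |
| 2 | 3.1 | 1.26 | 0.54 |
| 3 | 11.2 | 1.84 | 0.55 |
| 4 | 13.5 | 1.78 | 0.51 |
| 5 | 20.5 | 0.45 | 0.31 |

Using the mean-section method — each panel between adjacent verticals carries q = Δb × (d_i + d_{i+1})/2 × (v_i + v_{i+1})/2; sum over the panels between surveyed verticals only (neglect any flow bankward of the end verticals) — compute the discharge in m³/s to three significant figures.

Panel 1-2: Δb = 3.1 m, d̄ = (0.33+1.26)/2 = 0.795, v̄ = (0.22+0.54)/2 = 0.38 → q = 3.1×0.795×0.38 = 0.9365 m³/s
Panel 2-3: Δb = 8.1 m, d̄ = (1.26+1.84)/2 = 1.55, v̄ = (0.54+0.55)/2 = 0.545 → q = 8.1×1.55×0.545 = 6.842 m³/s
Panel 3-4: Δb = 2.3 m, d̄ = (1.84+1.78)/2 = 1.81, v̄ = (0.55+0.51)/2 = 0.53 → q = 2.3×1.81×0.53 = 2.206 m³/s
Panel 4-5: Δb = 7 m, d̄ = (1.78+0.45)/2 = 1.115, v̄ = (0.51+0.31)/2 = 0.41 → q = 7×1.115×0.41 = 3.200 m³/s
Q = Σ q = 13.19 m³/s

13.2 m³/s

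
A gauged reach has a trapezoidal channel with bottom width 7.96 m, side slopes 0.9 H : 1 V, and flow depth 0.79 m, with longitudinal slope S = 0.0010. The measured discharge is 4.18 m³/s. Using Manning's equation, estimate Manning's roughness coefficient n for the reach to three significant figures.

A = (b + z·y)·y = (7.96 + 0.9×0.79)×0.79 = 6.850 m²
P = b + 2y√(1+z²) = 7.96 + 2×0.79×√(1+0.9²) = 10.09 m
R = A/P = 6.850/10.09 = 0.6792 m
n = (1/Q)·A·R^(2/3)·S^(1/2) = (1/4.18) × 6.850 × 0.7727 × 0.03162 = 0.04004

0.0400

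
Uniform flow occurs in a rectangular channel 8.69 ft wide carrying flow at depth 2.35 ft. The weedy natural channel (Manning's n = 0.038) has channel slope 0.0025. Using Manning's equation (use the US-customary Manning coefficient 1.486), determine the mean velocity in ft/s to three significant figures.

A = b·y = 8.69 × 2.35 = 20.42 ft²
P = b + 2y = 8.69 + 2×2.35 = 13.39 ft
R = A/P = 20.42/13.39 = 1.525 ft
Q = (1.486/n)·A·R^(2/3)·S^(1/2) = (1.486/0.038) × 20.42 × 1.525^(2/3) × 0.0025^(1/2) = 52.91 ft³/s
V = Q/A = 52.91/20.42 = 2.591 ft/s

2.59 ft/s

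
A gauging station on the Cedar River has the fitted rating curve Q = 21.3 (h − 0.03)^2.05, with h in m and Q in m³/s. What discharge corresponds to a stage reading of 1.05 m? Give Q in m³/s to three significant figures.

22.2 m³/s

Q = 21.3 × (1.05 − 0.03)^2.05 = 21.3 × 1.02^2.05 = 22.18 m³/s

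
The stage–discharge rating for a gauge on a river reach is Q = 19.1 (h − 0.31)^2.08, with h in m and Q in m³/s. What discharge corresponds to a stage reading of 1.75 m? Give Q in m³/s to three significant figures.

Q = 19.1 × (1.75 − 0.31)^2.08 = 19.1 × 1.44^2.08 = 40.78 m³/s

40.8 m³/s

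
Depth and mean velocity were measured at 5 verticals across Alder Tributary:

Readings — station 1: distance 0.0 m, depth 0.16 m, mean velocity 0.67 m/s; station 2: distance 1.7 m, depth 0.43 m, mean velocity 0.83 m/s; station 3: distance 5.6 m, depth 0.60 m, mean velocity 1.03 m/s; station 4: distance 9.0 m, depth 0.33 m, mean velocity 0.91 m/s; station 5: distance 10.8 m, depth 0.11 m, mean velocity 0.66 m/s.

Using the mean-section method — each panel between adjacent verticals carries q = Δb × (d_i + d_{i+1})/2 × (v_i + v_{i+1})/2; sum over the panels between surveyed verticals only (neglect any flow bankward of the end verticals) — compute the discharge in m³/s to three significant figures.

4.09 m³/s

Panel 1-2: Δb = 1.7 m, d̄ = (0.16+0.43)/2 = 0.295, v̄ = (0.67+0.83)/2 = 0.75 → q = 1.7×0.295×0.75 = 0.3761 m³/s
Panel 2-3: Δb = 3.9 m, d̄ = (0.43+0.60)/2 = 0.515, v̄ = (0.83+1.03)/2 = 0.93 → q = 3.9×0.515×0.93 = 1.868 m³/s
Panel 3-4: Δb = 3.4 m, d̄ = (0.60+0.33)/2 = 0.465, v̄ = (1.03+0.91)/2 = 0.97 → q = 3.4×0.465×0.97 = 1.534 m³/s
Panel 4-5: Δb = 1.8 m, d̄ = (0.33+0.11)/2 = 0.22, v̄ = (0.91+0.66)/2 = 0.785 → q = 1.8×0.22×0.785 = 0.3109 m³/s
Q = Σ q = 4.088 m³/s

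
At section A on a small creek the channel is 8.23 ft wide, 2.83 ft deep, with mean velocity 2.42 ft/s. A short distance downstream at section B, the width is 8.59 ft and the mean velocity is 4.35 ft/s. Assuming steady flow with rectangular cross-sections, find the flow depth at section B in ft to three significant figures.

Q = A₁V₁ = (8.23×2.83) × 2.42 = 56.36 ft³/s
d₂ = Q/(b₂ V₂) = 56.36/(8.59×4.35) = 1.508 ft

1.51 ft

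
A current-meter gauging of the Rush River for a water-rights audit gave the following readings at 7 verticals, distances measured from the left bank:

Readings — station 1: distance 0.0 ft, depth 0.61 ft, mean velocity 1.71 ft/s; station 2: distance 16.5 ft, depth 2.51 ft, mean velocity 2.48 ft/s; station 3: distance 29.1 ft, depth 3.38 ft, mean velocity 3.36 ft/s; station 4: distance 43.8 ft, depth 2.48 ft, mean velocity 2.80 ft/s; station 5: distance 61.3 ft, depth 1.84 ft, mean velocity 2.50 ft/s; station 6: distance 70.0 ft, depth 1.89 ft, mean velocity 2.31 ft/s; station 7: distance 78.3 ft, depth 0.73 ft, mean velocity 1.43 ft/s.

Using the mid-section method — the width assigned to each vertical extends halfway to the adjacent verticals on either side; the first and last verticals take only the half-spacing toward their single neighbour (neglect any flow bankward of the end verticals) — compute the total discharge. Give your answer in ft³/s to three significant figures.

468 ft³/s

w_1 = (16.5 − 0.0)/2 = 8.25 ft; q_1 = 1.71 × 0.61 × 8.25 = 8.606 ft³/s
w_2 = (29.1 − 0.0)/2 = 14.55 ft; q_2 = 2.48 × 2.51 × 14.55 = 90.57 ft³/s
w_3 = (43.8 − 16.5)/2 = 13.65 ft; q_3 = 3.36 × 3.38 × 13.65 = 155.0 ft³/s
w_4 = (61.3 − 29.1)/2 = 16.1 ft; q_4 = 2.80 × 2.48 × 16.1 = 111.8 ft³/s
w_5 = (70.0 − 43.8)/2 = 13.1 ft; q_5 = 2.50 × 1.84 × 13.1 = 60.26 ft³/s
w_6 = (78.3 − 61.3)/2 = 8.5 ft; q_6 = 2.31 × 1.89 × 8.5 = 37.11 ft³/s
w_7 = (78.3 − 70.0)/2 = 4.15 ft; q_7 = 1.43 × 0.73 × 4.15 = 4.332 ft³/s
Q = Σ qᵢ = 467.7 ft³/s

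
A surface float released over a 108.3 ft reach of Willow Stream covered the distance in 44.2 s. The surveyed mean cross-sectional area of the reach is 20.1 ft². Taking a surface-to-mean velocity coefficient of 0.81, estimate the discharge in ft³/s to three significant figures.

39.9 ft³/s

v_surface = L / t̄ = 108.3 / 44.2 = 2.450 ft/s
v_mean = 0.81 × 2.450 = 1.985 ft/s
Q = A × v_mean = 20.1 × 1.985 = 39.89 ft³/s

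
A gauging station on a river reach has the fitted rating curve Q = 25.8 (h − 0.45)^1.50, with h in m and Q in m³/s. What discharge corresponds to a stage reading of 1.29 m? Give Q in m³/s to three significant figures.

Q = 25.8 × (1.29 − 0.45)^1.50 = 25.8 × 0.84^1.50 = 19.86 m³/s

19.9 m³/s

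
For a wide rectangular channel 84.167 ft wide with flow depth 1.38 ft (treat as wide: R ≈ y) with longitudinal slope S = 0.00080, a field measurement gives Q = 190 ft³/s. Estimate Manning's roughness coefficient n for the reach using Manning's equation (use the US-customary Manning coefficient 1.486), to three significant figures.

A = b·y = 84.167 × 1.38 = 116.2 ft²
Wide channel: R ≈ y = 1.38 ft
n = (1.486/Q)·A·R^(2/3)·S^(1/2) = (1.486/190) × 116.2 × 1.240 × 0.02828 = 0.03185

0.0318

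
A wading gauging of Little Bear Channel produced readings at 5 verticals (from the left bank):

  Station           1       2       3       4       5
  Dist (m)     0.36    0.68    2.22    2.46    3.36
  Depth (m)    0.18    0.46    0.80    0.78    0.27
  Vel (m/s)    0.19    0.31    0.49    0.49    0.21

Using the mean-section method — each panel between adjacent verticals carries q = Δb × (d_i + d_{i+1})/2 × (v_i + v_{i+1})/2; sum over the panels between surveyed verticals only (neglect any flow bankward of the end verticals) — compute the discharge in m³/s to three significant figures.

Panel 1-2: Δb = 0.32 m, d̄ = (0.18+0.46)/2 = 0.32, v̄ = (0.19+0.31)/2 = 0.25 → q = 0.32×0.32×0.25 = 0.02560 m³/s
Panel 2-3: Δb = 1.54 m, d̄ = (0.46+0.80)/2 = 0.63, v̄ = (0.31+0.49)/2 = 0.4 → q = 1.54×0.63×0.4 = 0.3881 m³/s
Panel 3-4: Δb = 0.24 m, d̄ = (0.80+0.78)/2 = 0.79, v̄ = (0.49+0.49)/2 = 0.49 → q = 0.24×0.79×0.49 = 0.09290 m³/s
Panel 4-5: Δb = 0.9 m, d̄ = (0.78+0.27)/2 = 0.525, v̄ = (0.49+0.21)/2 = 0.35 → q = 0.9×0.525×0.35 = 0.1654 m³/s
Q = Σ q = 0.6720 m³/s

0.672 m³/s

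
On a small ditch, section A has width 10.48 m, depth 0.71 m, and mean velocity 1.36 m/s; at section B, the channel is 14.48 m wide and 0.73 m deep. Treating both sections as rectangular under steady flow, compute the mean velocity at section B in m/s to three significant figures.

Q = A₁V₁ = (10.48×0.71) × 1.36 = 10.12 m³/s
A₂ = 14.48 × 0.73 = 10.57 m²
V₂ = Q/A₂ = 10.12/10.57 = 0.9573 m/s

0.957 m/s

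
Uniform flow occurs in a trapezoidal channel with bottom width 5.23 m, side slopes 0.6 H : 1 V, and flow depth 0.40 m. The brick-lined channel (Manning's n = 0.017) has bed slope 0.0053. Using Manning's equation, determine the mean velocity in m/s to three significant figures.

2.15 m/s

A = (b + z·y)·y = (5.23 + 0.6×0.40)×0.40 = 2.188 m²
P = b + 2y√(1+z²) = 5.23 + 2×0.40×√(1+0.6²) = 6.163 m
R = A/P = 2.188/6.163 = 0.3550 m
Q = (1/n)·A·R^(2/3)·S^(1/2) = (1/0.017) × 2.188 × 0.3550^(2/3) × 0.0053^(1/2) = 4.698 m³/s
V = Q/A = 4.698/2.188 = 2.147 m/s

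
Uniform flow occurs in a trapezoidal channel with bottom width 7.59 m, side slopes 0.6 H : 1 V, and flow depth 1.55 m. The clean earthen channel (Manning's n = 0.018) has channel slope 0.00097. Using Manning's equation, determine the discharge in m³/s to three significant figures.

25.5 m³/s

A = (b + z·y)·y = (7.59 + 0.6×1.55)×1.55 = 13.21 m²
P = b + 2y√(1+z²) = 7.59 + 2×1.55×√(1+0.6²) = 11.21 m
R = A/P = 13.21/11.21 = 1.179 m
Q = (1/n)·A·R^(2/3)·S^(1/2) = (1/0.018) × 13.21 × 1.179^(2/3) × 0.00097^(1/2) = 25.49 m³/s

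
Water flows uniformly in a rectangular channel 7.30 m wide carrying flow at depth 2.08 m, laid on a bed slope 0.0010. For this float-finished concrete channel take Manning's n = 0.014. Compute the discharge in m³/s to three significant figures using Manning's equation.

A = b·y = 7.30 × 2.08 = 15.18 m²
P = b + 2y = 7.30 + 2×2.08 = 11.46 m
R = A/P = 15.18/11.46 = 1.325 m
Q = (1/n)·A·R^(2/3)·S^(1/2) = (1/0.014) × 15.18 × 1.325^(2/3) × 0.0010^(1/2) = 41.37 m³/s

41.4 m³/s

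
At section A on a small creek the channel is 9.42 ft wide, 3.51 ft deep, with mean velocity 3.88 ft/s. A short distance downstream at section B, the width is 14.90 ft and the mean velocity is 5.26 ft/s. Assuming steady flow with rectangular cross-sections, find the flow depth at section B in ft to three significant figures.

1.64 ft

Q = A₁V₁ = (9.42×3.51) × 3.88 = 128.3 ft³/s
d₂ = Q/(b₂ V₂) = 128.3/(14.90×5.26) = 1.637 ft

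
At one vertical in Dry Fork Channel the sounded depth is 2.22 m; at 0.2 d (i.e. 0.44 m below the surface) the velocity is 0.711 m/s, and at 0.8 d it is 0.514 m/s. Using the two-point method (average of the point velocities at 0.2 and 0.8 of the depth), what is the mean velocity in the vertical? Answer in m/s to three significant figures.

v̄ = (0.711 + 0.514) / 2 = 0.6125 m/s

0.613 m/s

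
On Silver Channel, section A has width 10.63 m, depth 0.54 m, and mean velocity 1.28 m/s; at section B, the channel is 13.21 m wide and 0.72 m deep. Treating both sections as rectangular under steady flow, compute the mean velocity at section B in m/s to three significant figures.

0.773 m/s

Q = A₁V₁ = (10.63×0.54) × 1.28 = 7.347 m³/s
A₂ = 13.21 × 0.72 = 9.511 m²
V₂ = Q/A₂ = 7.347/9.511 = 0.7725 m/s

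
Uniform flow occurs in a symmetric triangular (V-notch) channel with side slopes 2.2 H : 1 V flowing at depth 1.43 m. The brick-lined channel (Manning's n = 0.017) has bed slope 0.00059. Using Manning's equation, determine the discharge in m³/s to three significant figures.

4.83 m³/s

A = z·y² = 2.2×1.43² = 4.499 m²
P = 2y√(1+z²) = 2×1.43×√(1+2.2²) = 6.912 m
R = A/P = 4.499/6.912 = 0.6509 m
Q = (1/n)·A·R^(2/3)·S^(1/2) = (1/0.017) × 4.499 × 0.6509^(2/3) × 0.00059^(1/2) = 4.828 m³/s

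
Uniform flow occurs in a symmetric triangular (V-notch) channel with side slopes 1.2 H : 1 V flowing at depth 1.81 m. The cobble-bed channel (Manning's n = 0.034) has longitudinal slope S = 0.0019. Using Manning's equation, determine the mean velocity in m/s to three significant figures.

A = z·y² = 1.2×1.81² = 3.931 m²
P = 2y√(1+z²) = 2×1.81×√(1+1.2²) = 5.655 m
R = A/P = 3.931/5.655 = 0.6952 m
Q = (1/n)·A·R^(2/3)·S^(1/2) = (1/0.034) × 3.931 × 0.6952^(2/3) × 0.0019^(1/2) = 3.955 m³/s
V = Q/A = 3.955/3.931 = 1.006 m/s

1.01 m/s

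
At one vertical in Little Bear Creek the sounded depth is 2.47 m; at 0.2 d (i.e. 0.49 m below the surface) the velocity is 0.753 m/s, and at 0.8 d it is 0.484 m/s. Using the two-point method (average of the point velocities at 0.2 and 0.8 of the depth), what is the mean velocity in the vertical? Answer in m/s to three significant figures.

v̄ = (0.753 + 0.484) / 2 = 0.6185 m/s

0.619 m/s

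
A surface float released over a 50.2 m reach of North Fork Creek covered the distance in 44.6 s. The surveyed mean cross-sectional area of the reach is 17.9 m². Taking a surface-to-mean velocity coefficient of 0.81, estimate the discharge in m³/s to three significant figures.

v_surface = L / t̄ = 50.2 / 44.6 = 1.126 m/s
v_mean = 0.81 × 1.126 = 0.9117 m/s
Q = A × v_mean = 17.9 × 0.9117 = 16.32 m³/s

16.3 m³/s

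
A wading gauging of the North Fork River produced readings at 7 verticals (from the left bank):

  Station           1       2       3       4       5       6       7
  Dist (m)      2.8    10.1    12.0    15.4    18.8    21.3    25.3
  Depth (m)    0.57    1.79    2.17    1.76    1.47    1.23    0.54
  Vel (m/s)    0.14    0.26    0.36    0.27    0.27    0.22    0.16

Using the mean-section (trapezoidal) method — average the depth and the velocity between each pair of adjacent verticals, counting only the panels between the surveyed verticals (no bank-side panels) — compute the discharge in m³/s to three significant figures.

7.98 m³/s

Panel 1-2: Δb = 7.3 m, d̄ = (0.57+1.79)/2 = 1.18, v̄ = (0.14+0.26)/2 = 0.2 → q = 7.3×1.18×0.2 = 1.723 m³/s
Panel 2-3: Δb = 1.9 m, d̄ = (1.79+2.17)/2 = 1.98, v̄ = (0.26+0.36)/2 = 0.31 → q = 1.9×1.98×0.31 = 1.166 m³/s
Panel 3-4: Δb = 3.4 m, d̄ = (2.17+1.76)/2 = 1.965, v̄ = (0.36+0.27)/2 = 0.315 → q = 3.4×1.965×0.315 = 2.105 m³/s
Panel 4-5: Δb = 3.4 m, d̄ = (1.76+1.47)/2 = 1.615, v̄ = (0.27+0.27)/2 = 0.27 → q = 3.4×1.615×0.27 = 1.483 m³/s
Panel 5-6: Δb = 2.5 m, d̄ = (1.47+1.23)/2 = 1.35, v̄ = (0.27+0.22)/2 = 0.245 → q = 2.5×1.35×0.245 = 0.8269 m³/s
Panel 6-7: Δb = 4 m, d̄ = (1.23+0.54)/2 = 0.885, v̄ = (0.22+0.16)/2 = 0.19 → q = 4×0.885×0.19 = 0.6726 m³/s
Q = Σ q = 7.976 m³/s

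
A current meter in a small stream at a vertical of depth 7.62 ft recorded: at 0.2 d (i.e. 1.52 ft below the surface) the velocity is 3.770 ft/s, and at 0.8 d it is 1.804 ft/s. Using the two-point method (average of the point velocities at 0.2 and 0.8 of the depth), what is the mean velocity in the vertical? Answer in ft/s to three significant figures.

v̄ = (3.770 + 1.804) / 2 = 2.787 ft/s

2.79 ft/s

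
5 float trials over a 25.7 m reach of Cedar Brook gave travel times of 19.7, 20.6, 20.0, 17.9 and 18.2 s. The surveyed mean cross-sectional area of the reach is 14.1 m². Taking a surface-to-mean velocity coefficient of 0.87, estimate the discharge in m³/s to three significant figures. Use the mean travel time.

t̄ = (19.7 + 20.6 + 20.0 + 17.9 + 18.2) / 5 = 19.28 s
v_surface = L / t̄ = 25.7 / 19.28 = 1.333 m/s
v_mean = 0.87 × 1.333 = 1.160 m/s
Q = A × v_mean = 14.1 × 1.160 = 16.35 m³/s

16.4 m³/s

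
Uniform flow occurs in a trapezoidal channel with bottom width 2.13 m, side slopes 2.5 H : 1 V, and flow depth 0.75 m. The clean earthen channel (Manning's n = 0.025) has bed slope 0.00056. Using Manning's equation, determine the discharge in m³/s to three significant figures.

1.76 m³/s

A = (b + z·y)·y = (2.13 + 2.5×0.75)×0.75 = 3.004 m²
P = b + 2y√(1+z²) = 2.13 + 2×0.75×√(1+2.5²) = 6.169 m
R = A/P = 3.004/6.169 = 0.4869 m
Q = (1/n)·A·R^(2/3)·S^(1/2) = (1/0.025) × 3.004 × 0.4869^(2/3) × 0.00056^(1/2) = 1.760 m³/s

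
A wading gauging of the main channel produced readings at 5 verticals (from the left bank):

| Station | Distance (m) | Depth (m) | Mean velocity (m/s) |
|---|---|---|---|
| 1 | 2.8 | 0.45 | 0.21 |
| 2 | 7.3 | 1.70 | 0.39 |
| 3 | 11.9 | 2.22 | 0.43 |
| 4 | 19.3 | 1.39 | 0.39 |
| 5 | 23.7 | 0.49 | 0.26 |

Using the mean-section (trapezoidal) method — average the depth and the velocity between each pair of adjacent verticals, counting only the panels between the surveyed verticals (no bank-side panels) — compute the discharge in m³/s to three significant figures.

Panel 1-2: Δb = 4.5 m, d̄ = (0.45+1.70)/2 = 1.075, v̄ = (0.21+0.39)/2 = 0.3 → q = 4.5×1.075×0.3 = 1.451 m³/s
Panel 2-3: Δb = 4.6 m, d̄ = (1.70+2.22)/2 = 1.96, v̄ = (0.39+0.43)/2 = 0.41 → q = 4.6×1.96×0.41 = 3.697 m³/s
Panel 3-4: Δb = 7.4 m, d̄ = (2.22+1.39)/2 = 1.805, v̄ = (0.43+0.39)/2 = 0.41 → q = 7.4×1.805×0.41 = 5.476 m³/s
Panel 4-5: Δb = 4.4 m, d̄ = (1.39+0.49)/2 = 0.94, v̄ = (0.39+0.26)/2 = 0.325 → q = 4.4×0.94×0.325 = 1.344 m³/s
Q = Σ q = 11.97 m³/s

12.0 m³/s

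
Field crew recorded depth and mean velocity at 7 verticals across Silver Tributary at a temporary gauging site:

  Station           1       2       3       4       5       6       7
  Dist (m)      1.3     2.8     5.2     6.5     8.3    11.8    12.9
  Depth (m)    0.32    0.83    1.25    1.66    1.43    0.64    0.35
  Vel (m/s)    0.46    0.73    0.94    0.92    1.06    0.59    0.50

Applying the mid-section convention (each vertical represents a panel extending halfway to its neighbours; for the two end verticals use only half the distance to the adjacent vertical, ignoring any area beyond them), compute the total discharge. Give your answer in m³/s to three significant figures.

w_1 = (2.8 − 1.3)/2 = 0.75 m; q_1 = 0.46 × 0.32 × 0.75 = 0.1104 m³/s
w_2 = (5.2 − 1.3)/2 = 1.95 m; q_2 = 0.73 × 0.83 × 1.95 = 1.182 m³/s
w_3 = (6.5 − 2.8)/2 = 1.85 m; q_3 = 0.94 × 1.25 × 1.85 = 2.174 m³/s
w_4 = (8.3 − 5.2)/2 = 1.55 m; q_4 = 0.92 × 1.66 × 1.55 = 2.367 m³/s
w_5 = (11.8 − 6.5)/2 = 2.65 m; q_5 = 1.06 × 1.43 × 2.65 = 4.017 m³/s
w_6 = (12.9 − 8.3)/2 = 2.3 m; q_6 = 0.59 × 0.64 × 2.3 = 0.8685 m³/s
w_7 = (12.9 − 11.8)/2 = 0.55 m; q_7 = 0.50 × 0.35 × 0.55 = 0.09625 m³/s
Q = Σ qᵢ = 10.81 m³/s

10.8 m³/s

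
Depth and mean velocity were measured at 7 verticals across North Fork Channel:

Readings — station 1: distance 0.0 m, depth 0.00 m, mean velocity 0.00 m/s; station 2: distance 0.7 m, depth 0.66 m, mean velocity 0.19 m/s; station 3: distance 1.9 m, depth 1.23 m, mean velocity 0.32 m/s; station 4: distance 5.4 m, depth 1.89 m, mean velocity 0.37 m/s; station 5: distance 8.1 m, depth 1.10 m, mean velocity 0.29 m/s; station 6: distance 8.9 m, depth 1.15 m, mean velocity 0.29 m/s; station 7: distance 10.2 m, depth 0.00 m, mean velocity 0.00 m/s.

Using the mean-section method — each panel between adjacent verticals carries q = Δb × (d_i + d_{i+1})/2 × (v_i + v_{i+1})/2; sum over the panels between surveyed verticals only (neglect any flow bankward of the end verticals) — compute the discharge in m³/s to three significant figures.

Panel 1-2: Δb = 0.7 m, d̄ = (0.00+0.66)/2 = 0.33, v̄ = (0.00+0.19)/2 = 0.095 → q = 0.7×0.33×0.095 = 0.02195 m³/s
Panel 2-3: Δb = 1.2 m, d̄ = (0.66+1.23)/2 = 0.945, v̄ = (0.19+0.32)/2 = 0.255 → q = 1.2×0.945×0.255 = 0.2892 m³/s
Panel 3-4: Δb = 3.5 m, d̄ = (1.23+1.89)/2 = 1.56, v̄ = (0.32+0.37)/2 = 0.345 → q = 3.5×1.56×0.345 = 1.884 m³/s
Panel 4-5: Δb = 2.7 m, d̄ = (1.89+1.10)/2 = 1.495, v̄ = (0.37+0.29)/2 = 0.33 → q = 2.7×1.495×0.33 = 1.332 m³/s
Panel 5-6: Δb = 0.8 m, d̄ = (1.10+1.15)/2 = 1.125, v̄ = (0.29+0.29)/2 = 0.29 → q = 0.8×1.125×0.29 = 0.2610 m³/s
Panel 6-7: Δb = 1.3 m, d̄ = (1.15+0.00)/2 = 0.575, v̄ = (0.29+0.00)/2 = 0.145 → q = 1.3×0.575×0.145 = 0.1084 m³/s
Q = Σ q = 3.896 m³/s

3.90 m³/s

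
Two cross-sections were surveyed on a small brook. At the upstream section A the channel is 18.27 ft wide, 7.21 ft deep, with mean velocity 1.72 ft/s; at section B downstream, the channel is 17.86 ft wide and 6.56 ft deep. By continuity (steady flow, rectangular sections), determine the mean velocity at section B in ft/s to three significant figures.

Q = A₁V₁ = (18.27×7.21) × 1.72 = 226.6 ft³/s
A₂ = 17.86 × 6.56 = 117.2 ft²
V₂ = Q/A₂ = 226.6/117.2 = 1.934 ft/s

1.93 ft/s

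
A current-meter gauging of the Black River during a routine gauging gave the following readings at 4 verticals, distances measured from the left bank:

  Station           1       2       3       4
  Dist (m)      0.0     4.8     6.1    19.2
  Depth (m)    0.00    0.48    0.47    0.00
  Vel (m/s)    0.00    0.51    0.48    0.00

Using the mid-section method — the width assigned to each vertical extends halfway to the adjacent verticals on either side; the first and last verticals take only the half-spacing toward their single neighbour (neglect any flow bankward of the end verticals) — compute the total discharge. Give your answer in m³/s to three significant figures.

2.37 m³/s

w_2 = (6.1 − 0.0)/2 = 3.05 m; q_2 = 0.51 × 0.48 × 3.05 = 0.7466 m³/s
w_3 = (19.2 − 4.8)/2 = 7.2 m; q_3 = 0.48 × 0.47 × 7.2 = 1.624 m³/s
Stations 1, 4 contribute zero (depth or velocity is 0).
Q = Σ qᵢ = 2.371 m³/s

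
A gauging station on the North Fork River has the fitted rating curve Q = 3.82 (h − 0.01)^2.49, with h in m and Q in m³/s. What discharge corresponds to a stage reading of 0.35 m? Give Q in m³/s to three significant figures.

Q = 3.82 × (0.35 − 0.01)^2.49 = 3.82 × 0.34^2.49 = 0.2603 m³/s

0.260 m³/s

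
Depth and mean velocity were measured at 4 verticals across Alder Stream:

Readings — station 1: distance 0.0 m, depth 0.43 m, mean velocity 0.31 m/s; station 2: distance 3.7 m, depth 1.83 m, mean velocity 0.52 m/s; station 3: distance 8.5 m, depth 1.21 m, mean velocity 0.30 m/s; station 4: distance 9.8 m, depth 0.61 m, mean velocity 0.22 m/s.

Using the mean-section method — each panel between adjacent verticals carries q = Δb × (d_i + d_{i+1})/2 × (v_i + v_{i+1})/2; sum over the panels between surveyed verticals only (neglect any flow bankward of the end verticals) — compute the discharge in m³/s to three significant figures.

5.03 m³/s

Panel 1-2: Δb = 3.7 m, d̄ = (0.43+1.83)/2 = 1.13, v̄ = (0.31+0.52)/2 = 0.415 → q = 3.7×1.13×0.415 = 1.735 m³/s
Panel 2-3: Δb = 4.8 m, d̄ = (1.83+1.21)/2 = 1.52, v̄ = (0.52+0.30)/2 = 0.41 → q = 4.8×1.52×0.41 = 2.991 m³/s
Panel 3-4: Δb = 1.3 m, d̄ = (1.21+0.61)/2 = 0.91, v̄ = (0.30+0.22)/2 = 0.26 → q = 1.3×0.91×0.26 = 0.3076 m³/s
Q = Σ q = 5.034 m³/s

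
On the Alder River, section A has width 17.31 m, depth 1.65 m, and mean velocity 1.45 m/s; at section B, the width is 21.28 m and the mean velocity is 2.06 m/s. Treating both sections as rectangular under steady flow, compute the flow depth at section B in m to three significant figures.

Q = A₁V₁ = (17.31×1.65) × 1.45 = 41.41 m³/s
d₂ = Q/(b₂ V₂) = 41.41/(21.28×2.06) = 0.9447 m

0.945 m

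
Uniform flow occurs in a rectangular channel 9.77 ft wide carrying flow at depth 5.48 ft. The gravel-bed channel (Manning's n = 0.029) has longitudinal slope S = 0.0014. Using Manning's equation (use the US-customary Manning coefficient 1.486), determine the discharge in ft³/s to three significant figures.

193 ft³/s

A = b·y = 9.77 × 5.48 = 53.54 ft²
P = b + 2y = 9.77 + 2×5.48 = 20.73 ft
R = A/P = 53.54/20.73 = 2.583 ft
Q = (1.486/n)·A·R^(2/3)·S^(1/2) = (1.486/0.029) × 53.54 × 2.583^(2/3) × 0.0014^(1/2) = 193.2 ft³/s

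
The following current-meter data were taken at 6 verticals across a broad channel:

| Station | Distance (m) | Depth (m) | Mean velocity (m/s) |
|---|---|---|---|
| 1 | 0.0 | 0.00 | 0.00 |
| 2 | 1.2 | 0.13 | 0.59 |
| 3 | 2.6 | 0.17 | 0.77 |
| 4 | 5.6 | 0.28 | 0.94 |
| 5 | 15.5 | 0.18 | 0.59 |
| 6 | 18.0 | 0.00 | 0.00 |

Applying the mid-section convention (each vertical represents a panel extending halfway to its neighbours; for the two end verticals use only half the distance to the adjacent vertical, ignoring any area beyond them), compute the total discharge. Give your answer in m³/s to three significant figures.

2.74 m³/s

w_2 = (2.6 − 0.0)/2 = 1.3 m; q_2 = 0.59 × 0.13 × 1.3 = 0.09971 m³/s
w_3 = (5.6 − 1.2)/2 = 2.2 m; q_3 = 0.77 × 0.17 × 2.2 = 0.2880 m³/s
w_4 = (15.5 − 2.6)/2 = 6.45 m; q_4 = 0.94 × 0.28 × 6.45 = 1.698 m³/s
w_5 = (18.0 − 5.6)/2 = 6.2 m; q_5 = 0.59 × 0.18 × 6.2 = 0.6584 m³/s
Stations 1, 6 contribute zero (depth or velocity is 0).
Q = Σ qᵢ = 2.744 m³/s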